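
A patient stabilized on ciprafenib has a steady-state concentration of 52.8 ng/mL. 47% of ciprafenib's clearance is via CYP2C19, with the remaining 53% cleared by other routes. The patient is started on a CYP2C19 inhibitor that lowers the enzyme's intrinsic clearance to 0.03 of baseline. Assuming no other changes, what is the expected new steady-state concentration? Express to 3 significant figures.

The CYP2C19 pathway (47% of clearance) is reduced to 0.03× activity: 0.47 × 0.03 = 0.0141.
Non-CYP routes (53%) are unchanged.
New clearance relative to baseline: 0.0141 + 0.53 = 0.5441.
With dosing unchanged, steady-state concentration scales as 1/CL: 52.8 / 0.5441 = 97.0 ng/mL.

97.0 ng/mL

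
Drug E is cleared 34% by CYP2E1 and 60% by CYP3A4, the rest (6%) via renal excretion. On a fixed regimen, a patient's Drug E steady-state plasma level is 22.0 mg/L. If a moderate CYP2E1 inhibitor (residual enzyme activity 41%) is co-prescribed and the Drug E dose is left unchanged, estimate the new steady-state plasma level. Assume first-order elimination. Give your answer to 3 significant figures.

27.5 mg/L

The CYP2E1 pathway (34% of clearance) falls to 0.41× activity: 0.34 × 0.41 = 0.1394.
CYP3A4 (60%) and the residual 6% are unaffected.
CL_new/CL_old = 0.1394 + 0.6 + 0.06 = 0.7994.
New steady-state plasma level = baseline ÷ relative clearance = 22.0 / 0.7994 = 27.5 mg/L.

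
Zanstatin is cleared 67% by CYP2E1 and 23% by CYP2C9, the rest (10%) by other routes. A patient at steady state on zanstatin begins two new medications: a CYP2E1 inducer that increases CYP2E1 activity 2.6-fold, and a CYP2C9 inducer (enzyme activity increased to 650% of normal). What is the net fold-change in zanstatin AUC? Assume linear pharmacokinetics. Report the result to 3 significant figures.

The CYP2E1 pathway (67% of clearance) increases to 2.6× activity: 0.67 × 2.6 = 1.742.
The CYP2C9 pathway (23% of clearance) rises to 6.5× activity: 0.23 × 6.5 = 1.495.
Non-CYP routes (10%) are unchanged.
New clearance relative to baseline: 1.742 + 1.495 + 0.1 = 3.337.
Net AUC ratio = 1 / 3.337 = 0.300.

0.300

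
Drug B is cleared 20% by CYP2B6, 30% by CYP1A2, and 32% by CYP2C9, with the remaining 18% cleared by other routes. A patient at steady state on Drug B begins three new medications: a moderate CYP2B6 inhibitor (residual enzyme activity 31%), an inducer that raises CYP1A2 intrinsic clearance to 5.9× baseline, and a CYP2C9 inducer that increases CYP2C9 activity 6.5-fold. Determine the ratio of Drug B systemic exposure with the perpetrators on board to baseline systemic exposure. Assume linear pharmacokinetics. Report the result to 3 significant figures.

The CYP2B6 pathway (20% of clearance) falls to 0.31× activity: 0.2 × 0.31 = 0.062.
The CYP1A2 pathway (30% of clearance) is boosted to 5.9× activity: 0.3 × 5.9 = 1.77.
The CYP2C9 pathway (32% of clearance) is boosted to 6.5× activity: 0.32 × 6.5 = 2.08.
The remaining 18% of clearance is unaffected.
New clearance relative to baseline: 0.062 + 1.77 + 2.08 + 0.18 = 4.092.
Systemic exposure ∝ 1/CL: fold-change = 1 / 4.092 = 0.244.

0.244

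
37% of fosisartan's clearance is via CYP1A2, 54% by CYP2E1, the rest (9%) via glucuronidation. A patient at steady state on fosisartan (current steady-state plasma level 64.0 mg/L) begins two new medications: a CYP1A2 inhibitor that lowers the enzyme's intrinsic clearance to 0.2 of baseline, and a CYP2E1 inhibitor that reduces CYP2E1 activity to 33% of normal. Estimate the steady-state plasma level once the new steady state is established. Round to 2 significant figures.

1.9 × 10² mg/L

The CYP1A2 pathway (37% of clearance) falls to 0.2× activity: 0.37 × 0.2 = 0.074.
The CYP2E1 pathway (54% of clearance) is reduced to 0.33× activity: 0.54 × 0.33 = 0.1782.
Non-CYP routes (9%) are unchanged.
New clearance relative to baseline: 0.074 + 0.1782 + 0.09 = 0.3422.
Steady-state plasma level ∝ 1/CL: new value = 64.0 / 0.3422 = 1.9 × 10² mg/L.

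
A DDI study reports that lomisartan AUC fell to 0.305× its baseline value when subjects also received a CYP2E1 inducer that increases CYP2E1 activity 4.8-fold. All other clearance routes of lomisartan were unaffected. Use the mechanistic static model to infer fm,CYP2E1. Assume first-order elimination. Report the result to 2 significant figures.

0.60

Call the CYP2E1 fraction fm. After the interaction, CL_new/CL_old = fm × 4.8 + (1 − fm).
AUC ratio = 1 / (new CL fraction), so new CL fraction = 1 / 0.305 = 3.279.
fm × 4.8 + 1 − fm = 3.279  ⇒  fm × (4.8 − 1) = 2.279  ⇒  fm = 0.60.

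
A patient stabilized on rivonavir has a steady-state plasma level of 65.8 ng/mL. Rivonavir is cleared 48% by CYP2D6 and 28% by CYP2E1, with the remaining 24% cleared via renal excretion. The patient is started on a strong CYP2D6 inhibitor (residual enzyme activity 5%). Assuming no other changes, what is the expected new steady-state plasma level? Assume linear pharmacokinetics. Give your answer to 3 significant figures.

The CYP2D6 pathway (48% of clearance) is reduced to 0.05× activity: 0.48 × 0.05 = 0.024.
CYP2E1 (28%) and the residual 24% are unaffected.
CL_new/CL_old = 0.024 + 0.28 + 0.24 = 0.544.
Steady-state plasma level ∝ 1/CL, so new value = 65.8 / 0.544 = 121 ng/mL.

121 ng/mL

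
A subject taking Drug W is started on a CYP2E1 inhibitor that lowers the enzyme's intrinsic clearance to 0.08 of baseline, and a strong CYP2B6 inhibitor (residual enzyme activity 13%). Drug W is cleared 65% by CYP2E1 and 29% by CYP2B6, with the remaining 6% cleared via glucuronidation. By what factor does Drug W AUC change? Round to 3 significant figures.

The CYP2E1 pathway (65% of clearance) drops to 0.08× activity: 0.65 × 0.08 = 0.052.
The CYP2B6 pathway (29% of clearance) drops to 0.13× activity: 0.29 × 0.13 = 0.0377.
The remaining 6% of clearance is unaffected.
Relative clearance = 0.052 + 0.0377 + 0.06 = 0.1497.
AUC ∝ 1/CL: fold-change = 1 / 0.1497 = 6.68.

6.68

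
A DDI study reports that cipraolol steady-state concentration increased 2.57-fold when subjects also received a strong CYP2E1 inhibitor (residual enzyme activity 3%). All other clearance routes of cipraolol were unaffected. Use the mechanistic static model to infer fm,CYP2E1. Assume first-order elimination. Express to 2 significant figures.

0.63

Call the CYP2E1 fraction fm. After the interaction, CL_new/CL_old = fm × 0.03 + (1 − fm).
Steady-state concentration ratio = 1 / (new CL fraction), so new CL fraction = 1 / 2.57 = 0.3891.
fm × 0.03 + 1 − fm = 0.3891  ⇒  fm × (0.03 − 1) = −0.6109  ⇒  fm = 0.63.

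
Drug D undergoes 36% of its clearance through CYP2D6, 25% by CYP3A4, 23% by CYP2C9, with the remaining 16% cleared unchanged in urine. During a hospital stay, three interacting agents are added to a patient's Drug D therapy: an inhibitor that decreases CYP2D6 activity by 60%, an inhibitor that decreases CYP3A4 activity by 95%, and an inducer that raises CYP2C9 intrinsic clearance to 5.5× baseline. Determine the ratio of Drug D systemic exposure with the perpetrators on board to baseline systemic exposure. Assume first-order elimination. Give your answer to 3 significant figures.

0.632

CYP2D6: 0.36 × 0.4 = 0.144
CYP3A4: 0.25 × 0.05 = 0.0125
CYP2C9: 0.23 × 5.5 = 1.265
Other: 0.16 (unchanged)
New clearance relative to baseline: 0.144 + 0.0125 + 1.265 + 0.16 = 1.5815.
Systemic exposure ∝ 1/CL: fold-change = 1 / 1.5815 = 0.632.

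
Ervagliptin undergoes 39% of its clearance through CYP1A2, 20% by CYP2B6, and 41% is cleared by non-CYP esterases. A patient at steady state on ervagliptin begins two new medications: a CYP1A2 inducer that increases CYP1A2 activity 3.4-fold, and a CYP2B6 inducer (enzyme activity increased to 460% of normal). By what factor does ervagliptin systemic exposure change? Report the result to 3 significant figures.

0.377

The CYP1A2 pathway (39% of clearance) rises to 3.4× activity: 0.39 × 3.4 = 1.326.
The CYP2B6 pathway (20% of clearance) rises to 4.6× activity: 0.2 × 4.6 = 0.92.
The remaining 41% of clearance is unaffected.
Relative clearance = 1.326 + 0.92 + 0.41 = 2.656.
Net systemic exposure ratio = 1 / 2.656 = 0.377.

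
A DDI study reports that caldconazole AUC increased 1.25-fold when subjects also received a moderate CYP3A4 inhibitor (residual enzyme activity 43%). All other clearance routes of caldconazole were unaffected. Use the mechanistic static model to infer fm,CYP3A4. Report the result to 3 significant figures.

Call the CYP3A4 fraction fm. After the interaction, CL_new/CL_old = fm × 0.43 + (1 − fm).
AUC ratio = 1 / (new CL fraction), so new CL fraction = 1 / 1.25 = 0.8.
fm × 0.43 + 1 − fm = 0.8  ⇒  fm × (0.43 − 1) = −0.2  ⇒  fm = 0.351.

0.351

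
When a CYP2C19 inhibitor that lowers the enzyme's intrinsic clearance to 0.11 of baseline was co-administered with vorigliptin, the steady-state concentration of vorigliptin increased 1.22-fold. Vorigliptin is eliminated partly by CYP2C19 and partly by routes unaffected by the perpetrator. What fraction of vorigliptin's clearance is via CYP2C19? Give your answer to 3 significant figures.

0.203

Let x = fm,CYP2C19. Because steady-state concentration ∝ 1/CL, relative clearance fell to 1/1.22 = 0.8197.
Setting x·0.11 + (1 − x) = 0.8197 and solving: x = (0.8197 − 1)/(0.11 − 1) = 0.203.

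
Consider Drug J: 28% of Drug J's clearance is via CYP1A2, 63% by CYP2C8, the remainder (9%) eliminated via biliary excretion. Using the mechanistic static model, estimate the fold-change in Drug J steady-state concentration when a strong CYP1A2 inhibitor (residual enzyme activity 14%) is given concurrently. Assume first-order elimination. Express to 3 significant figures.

1.32

The CYP1A2 pathway (28% of clearance) is reduced to 0.14× activity: 0.28 × 0.14 = 0.0392.
CYP2C8 (63%) and the residual 9% are unaffected.
Relative clearance = 0.0392 + 0.63 + 0.09 = 0.7592.
Steady-state concentration ratio = CL_old/CL_new = 1 / 0.7592 = 1.32.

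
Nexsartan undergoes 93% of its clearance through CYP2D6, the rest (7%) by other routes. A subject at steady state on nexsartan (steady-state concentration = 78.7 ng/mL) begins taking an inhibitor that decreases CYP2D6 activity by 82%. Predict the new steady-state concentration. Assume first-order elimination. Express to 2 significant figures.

3.3 × 10² ng/mL

The CYP2D6 pathway (93% of clearance) falls to 0.18× activity: 0.93 × 0.18 = 0.1674.
The remaining 7% of clearance is unaffected.
CL_new/CL_old = 0.1674 + 0.07 = 0.2374.
Steady-state concentration ∝ 1/CL, so new value = 78.7 / 0.2374 = 3.3 × 10² ng/mL.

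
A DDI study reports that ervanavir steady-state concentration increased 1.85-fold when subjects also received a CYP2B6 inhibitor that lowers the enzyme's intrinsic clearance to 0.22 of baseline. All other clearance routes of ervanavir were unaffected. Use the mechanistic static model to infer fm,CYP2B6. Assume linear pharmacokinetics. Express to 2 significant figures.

Let fm be the CYP2B6 fraction. New clearance relative to baseline = fm × 0.22 + (1 − fm).
Steady-state concentration ratio = 1 / (new CL fraction), so new CL fraction = 1 / 1.85 = 0.5405.
fm × 0.22 + 1 − fm = 0.5405  ⇒  fm × (0.22 − 1) = −0.4595  ⇒  fm = 0.59.

0.59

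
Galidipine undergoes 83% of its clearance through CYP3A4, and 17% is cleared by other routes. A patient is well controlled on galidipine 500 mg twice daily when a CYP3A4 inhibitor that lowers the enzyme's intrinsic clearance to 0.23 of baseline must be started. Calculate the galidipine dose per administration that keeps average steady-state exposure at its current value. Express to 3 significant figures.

180 mg

The CYP3A4 pathway (83% of clearance) drops to 0.23× activity: 0.83 × 0.23 = 0.1909.
The remaining 17% of clearance is unaffected.
CL_new/CL_old = 0.1909 + 0.17 = 0.3609.
Css,avg = (dose rate)/CL, so holding Css fixed requires dose ∝ CL: 500 × 0.3609 = 180 mg.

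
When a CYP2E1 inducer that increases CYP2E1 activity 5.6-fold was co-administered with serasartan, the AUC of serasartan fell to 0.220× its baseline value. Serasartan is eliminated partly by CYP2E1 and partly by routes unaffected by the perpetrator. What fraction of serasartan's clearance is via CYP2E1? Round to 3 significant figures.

0.771

CL'/CL = 1 / 0.220 = 4.545
5.6·fm + (1 − fm) = 4.545
fm = (4.545 − 1) / (5.6 − 1) = 0.771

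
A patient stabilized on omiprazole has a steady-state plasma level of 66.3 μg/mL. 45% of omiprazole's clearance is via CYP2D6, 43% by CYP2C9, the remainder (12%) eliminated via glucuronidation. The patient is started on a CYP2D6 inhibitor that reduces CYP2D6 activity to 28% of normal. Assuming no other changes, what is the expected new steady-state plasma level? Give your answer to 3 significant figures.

98.1 μg/mL

The CYP2D6 pathway (45% of clearance) drops to 0.28× activity: 0.45 × 0.28 = 0.126.
CYP2C9 (43%) and the residual 12% are unaffected.
New clearance relative to baseline: 0.126 + 0.43 + 0.12 = 0.676.
Steady-state plasma level ∝ 1/CL, so new value = 66.3 / 0.676 = 98.1 μg/mL.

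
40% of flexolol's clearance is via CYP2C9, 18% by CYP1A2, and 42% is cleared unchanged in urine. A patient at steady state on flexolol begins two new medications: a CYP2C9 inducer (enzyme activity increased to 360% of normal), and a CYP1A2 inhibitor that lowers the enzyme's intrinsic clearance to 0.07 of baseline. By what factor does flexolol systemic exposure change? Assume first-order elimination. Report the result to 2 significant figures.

The CYP2C9 pathway (40% of clearance) increases to 3.6× activity: 0.4 × 3.6 = 1.44.
The CYP1A2 pathway (18% of clearance) drops to 0.07× activity: 0.18 × 0.07 = 0.0126.
Non-CYP routes (42%) are unchanged.
New clearance relative to baseline: 1.44 + 0.0126 + 0.42 = 1.8726.
Because systemic exposure varies inversely with clearance, the combined effect is 1 / 1.8726 = 0.53.

0.53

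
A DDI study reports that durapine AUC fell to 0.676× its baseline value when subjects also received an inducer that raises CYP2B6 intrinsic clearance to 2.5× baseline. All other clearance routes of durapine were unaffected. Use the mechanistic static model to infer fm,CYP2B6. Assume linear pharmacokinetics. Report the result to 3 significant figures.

Let x = fm,CYP2B6. Because AUC ∝ 1/CL, relative clearance rose to 1/0.676 = 1.479.
Only the CYP2B6 route changed, so 1.479 = x·2.5 + (1 − x), giving x = 0.320.

0.320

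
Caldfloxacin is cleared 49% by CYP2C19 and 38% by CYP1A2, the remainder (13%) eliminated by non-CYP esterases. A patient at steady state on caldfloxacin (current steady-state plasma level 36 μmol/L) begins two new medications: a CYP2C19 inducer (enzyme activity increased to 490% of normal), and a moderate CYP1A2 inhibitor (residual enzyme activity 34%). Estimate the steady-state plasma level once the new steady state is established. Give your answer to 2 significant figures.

14 μmol/L

CYP2C19: 0.49 × 4.9 = 2.401
CYP1A2: 0.38 × 0.34 = 0.1292
Other: 0.13 (unchanged)
Relative clearance = 2.401 + 0.1292 + 0.13 = 2.6602.
Steady-state plasma level ∝ 1/CL: new value = 36 / 2.6602 = 14 μmol/L.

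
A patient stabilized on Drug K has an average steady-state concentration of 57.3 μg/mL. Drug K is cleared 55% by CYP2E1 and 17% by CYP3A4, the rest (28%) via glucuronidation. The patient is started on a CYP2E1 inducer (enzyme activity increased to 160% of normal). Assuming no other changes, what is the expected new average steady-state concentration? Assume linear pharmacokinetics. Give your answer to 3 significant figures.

The CYP2E1 pathway (55% of clearance) increases to 1.6× activity: 0.55 × 1.6 = 0.88.
CYP3A4 (17%) and the residual 28% are unaffected.
CL_new/CL_old = 0.88 + 0.17 + 0.28 = 1.33.
With dosing unchanged, average steady-state concentration scales as 1/CL: 57.3 / 1.33 = 43.1 μg/mL.

43.1 μg/mL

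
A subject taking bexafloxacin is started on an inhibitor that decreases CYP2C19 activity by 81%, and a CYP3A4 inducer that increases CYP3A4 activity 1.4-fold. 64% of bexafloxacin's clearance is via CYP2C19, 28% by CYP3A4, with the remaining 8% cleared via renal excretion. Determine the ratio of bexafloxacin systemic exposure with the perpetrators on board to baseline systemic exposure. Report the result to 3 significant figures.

1.68

The CYP2C19 pathway (64% of clearance) drops to 0.19× activity: 0.64 × 0.19 = 0.1216.
The CYP3A4 pathway (28% of clearance) increases to 1.4× activity: 0.28 × 1.4 = 0.392.
Non-CYP routes (8%) are unchanged.
CL_new/CL_old = 0.1216 + 0.392 + 0.08 = 0.5936.
Net systemic exposure ratio = 1 / 0.5936 = 1.68.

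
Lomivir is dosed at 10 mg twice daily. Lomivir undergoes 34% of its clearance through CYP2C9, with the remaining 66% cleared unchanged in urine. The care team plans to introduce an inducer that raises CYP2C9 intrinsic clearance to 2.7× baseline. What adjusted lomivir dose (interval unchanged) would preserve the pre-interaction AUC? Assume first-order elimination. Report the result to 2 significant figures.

16 mg

The CYP2C9 pathway (34% of clearance) is boosted to 2.7× activity: 0.34 × 2.7 = 0.918.
Non-CYP routes (66%) are unchanged.
Relative clearance = 0.918 + 0.66 = 1.578.
Css,avg = (dose rate)/CL, so holding Css fixed requires dose ∝ CL: 10 × 1.578 = 16 mg.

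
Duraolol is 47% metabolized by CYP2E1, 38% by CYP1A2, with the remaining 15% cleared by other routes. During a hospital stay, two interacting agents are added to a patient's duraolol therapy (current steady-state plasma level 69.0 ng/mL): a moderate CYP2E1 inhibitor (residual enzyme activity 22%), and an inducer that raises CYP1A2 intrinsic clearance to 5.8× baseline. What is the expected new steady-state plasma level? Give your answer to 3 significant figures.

The CYP2E1 pathway (47% of clearance) is reduced to 0.22× activity: 0.47 × 0.22 = 0.1034.
The CYP1A2 pathway (38% of clearance) increases to 5.8× activity: 0.38 × 5.8 = 2.204.
The remaining 15% of clearance is unaffected.
New clearance relative to baseline: 0.1034 + 2.204 + 0.15 = 2.4574.
New steady-state plasma level = 69.0 / 2.4574 = 28.1 ng/mL (concentration scales inversely with clearance).

28.1 ng/mL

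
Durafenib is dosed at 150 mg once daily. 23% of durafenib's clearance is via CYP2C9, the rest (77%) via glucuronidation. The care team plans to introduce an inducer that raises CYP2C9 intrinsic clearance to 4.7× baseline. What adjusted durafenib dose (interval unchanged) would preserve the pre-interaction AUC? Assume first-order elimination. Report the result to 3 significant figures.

The CYP2C9 pathway (23% of clearance) rises to 4.7× activity: 0.23 × 4.7 = 1.081.
Non-CYP routes (77%) are unchanged.
Relative clearance = 1.081 + 0.77 = 1.851.
Exposure is unchanged when dose changes in proportion to clearance. New dose = 150 mg × 1.851 = 278 mg.

278 mg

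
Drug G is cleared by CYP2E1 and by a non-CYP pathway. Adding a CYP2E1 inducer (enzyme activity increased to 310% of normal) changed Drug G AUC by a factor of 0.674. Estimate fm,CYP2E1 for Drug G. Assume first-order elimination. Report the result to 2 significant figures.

0.23

Call the CYP2E1 fraction fm. After the interaction, CL_new/CL_old = fm × 3.1 + (1 − fm).
AUC ratio = 1 / (new CL fraction), so new CL fraction = 1 / 0.674 = 1.484.
fm × 3.1 + 1 − fm = 1.484  ⇒  fm × (3.1 − 1) = 0.4837  ⇒  fm = 0.23.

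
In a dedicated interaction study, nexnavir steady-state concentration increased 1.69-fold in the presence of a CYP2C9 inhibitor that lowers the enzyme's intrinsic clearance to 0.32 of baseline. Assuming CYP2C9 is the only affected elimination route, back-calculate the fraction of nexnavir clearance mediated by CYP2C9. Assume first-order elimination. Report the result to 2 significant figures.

0.60

Let x = fm,CYP2C9. Because steady-state concentration ∝ 1/CL, relative clearance fell to 1/1.69 = 0.5917.
Setting x·0.32 + (1 − x) = 0.5917 and solving: x = (0.5917 − 1)/(0.32 − 1) = 0.60.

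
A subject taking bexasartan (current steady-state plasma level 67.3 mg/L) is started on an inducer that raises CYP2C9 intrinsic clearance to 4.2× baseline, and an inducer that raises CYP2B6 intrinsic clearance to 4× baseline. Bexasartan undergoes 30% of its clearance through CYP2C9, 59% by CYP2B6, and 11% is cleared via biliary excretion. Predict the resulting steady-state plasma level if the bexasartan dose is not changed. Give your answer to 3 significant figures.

18.0 mg/L

CYP2C9: 0.3 × 4.2 = 1.26
CYP2B6: 0.59 × 4 = 2.36
Other: 0.11 (unchanged)
CL_new/CL_old = 1.26 + 2.36 + 0.11 = 3.73.
Dividing the baseline by the relative clearance: 67.3 / 3.73 = 18.0 mg/L.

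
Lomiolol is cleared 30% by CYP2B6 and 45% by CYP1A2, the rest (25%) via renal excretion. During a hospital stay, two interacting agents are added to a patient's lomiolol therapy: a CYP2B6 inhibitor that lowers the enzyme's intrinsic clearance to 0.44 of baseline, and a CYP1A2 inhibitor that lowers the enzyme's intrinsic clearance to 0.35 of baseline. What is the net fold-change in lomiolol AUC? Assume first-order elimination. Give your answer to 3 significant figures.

The CYP2B6 pathway (30% of clearance) drops to 0.44× activity: 0.3 × 0.44 = 0.132.
The CYP1A2 pathway (45% of clearance) falls to 0.35× activity: 0.45 × 0.35 = 0.1575.
The remaining 25% of clearance is unaffected.
CL_new/CL_old = 0.132 + 0.1575 + 0.25 = 0.5395.
Because AUC varies inversely with clearance, the combined effect is 1 / 0.5395 = 1.85.

1.85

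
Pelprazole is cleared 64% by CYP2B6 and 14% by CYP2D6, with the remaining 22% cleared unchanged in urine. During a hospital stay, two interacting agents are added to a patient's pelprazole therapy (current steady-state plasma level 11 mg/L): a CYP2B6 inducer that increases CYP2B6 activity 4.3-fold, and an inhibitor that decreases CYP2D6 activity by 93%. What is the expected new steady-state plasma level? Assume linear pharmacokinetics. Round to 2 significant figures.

3.7 mg/L

The CYP2B6 pathway (64% of clearance) is boosted to 4.3× activity: 0.64 × 4.3 = 2.752.
The CYP2D6 pathway (14% of clearance) drops to 0.07× activity: 0.14 × 0.07 = 0.0098.
Non-CYP routes (22%) are unchanged.
Relative clearance = 2.752 + 0.0098 + 0.22 = 2.9818.
New steady-state plasma level = 11 / 2.9818 = 3.7 mg/L (concentration scales inversely with clearance).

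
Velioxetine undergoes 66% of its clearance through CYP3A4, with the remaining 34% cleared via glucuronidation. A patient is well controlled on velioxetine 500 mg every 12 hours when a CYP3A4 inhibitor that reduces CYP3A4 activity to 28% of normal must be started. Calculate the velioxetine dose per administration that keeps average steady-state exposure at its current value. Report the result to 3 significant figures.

CYP3A4: 0.66 × 0.28 = 0.1848
Other: 0.34 (unchanged)
CL_new/CL_old = 0.1848 + 0.34 = 0.5248.
Css,avg = (dose rate)/CL, so holding Css fixed requires dose ∝ CL: 500 × 0.5248 = 262 mg.

262 mg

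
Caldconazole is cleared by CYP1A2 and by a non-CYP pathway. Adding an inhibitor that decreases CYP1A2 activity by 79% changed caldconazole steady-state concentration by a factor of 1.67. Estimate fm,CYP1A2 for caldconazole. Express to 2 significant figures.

CL'/CL = 1 / 1.67 = 0.5988
0.21·fm + (1 − fm) = 0.5988
fm = (0.5988 − 1) / (0.21 − 1) = 0.51

0.51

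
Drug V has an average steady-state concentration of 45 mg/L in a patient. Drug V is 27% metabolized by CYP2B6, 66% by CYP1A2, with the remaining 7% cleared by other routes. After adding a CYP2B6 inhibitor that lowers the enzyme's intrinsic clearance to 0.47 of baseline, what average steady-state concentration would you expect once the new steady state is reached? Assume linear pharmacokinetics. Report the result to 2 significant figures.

53 mg/L

CYP2B6: 0.27 × 0.47 = 0.1269
CYP1A2: 0.66 (unchanged)
Other: 0.07 (unchanged)
CL_new/CL_old = 0.1269 + 0.66 + 0.07 = 0.8569.
With dosing unchanged, average steady-state concentration scales as 1/CL: 45 / 0.8569 = 53 mg/L.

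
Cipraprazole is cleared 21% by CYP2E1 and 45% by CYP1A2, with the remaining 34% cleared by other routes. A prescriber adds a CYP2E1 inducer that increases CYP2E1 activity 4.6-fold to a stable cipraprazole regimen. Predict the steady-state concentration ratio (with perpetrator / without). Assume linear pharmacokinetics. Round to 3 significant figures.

CYP2E1: 0.21 × 4.6 = 0.966
CYP1A2: 0.45 (unchanged)
Other: 0.34 (unchanged)
New clearance relative to baseline: 0.966 + 0.45 + 0.34 = 1.756.
Since steady-state concentration ∝ 1/CL, the ratio is 1 / 1.756 = 0.569.

0.569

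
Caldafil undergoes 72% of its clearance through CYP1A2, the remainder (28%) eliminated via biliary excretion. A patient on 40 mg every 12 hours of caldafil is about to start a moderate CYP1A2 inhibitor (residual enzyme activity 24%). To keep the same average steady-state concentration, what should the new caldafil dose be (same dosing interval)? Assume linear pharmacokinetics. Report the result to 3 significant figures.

CYP1A2: 0.72 × 0.24 = 0.1728
Other: 0.28 (unchanged)
New clearance relative to baseline: 0.1728 + 0.28 = 0.4528.
Css,avg = (dose rate)/CL, so holding Css fixed requires dose ∝ CL: 40 × 0.4528 = 18.1 mg.

18.1 mg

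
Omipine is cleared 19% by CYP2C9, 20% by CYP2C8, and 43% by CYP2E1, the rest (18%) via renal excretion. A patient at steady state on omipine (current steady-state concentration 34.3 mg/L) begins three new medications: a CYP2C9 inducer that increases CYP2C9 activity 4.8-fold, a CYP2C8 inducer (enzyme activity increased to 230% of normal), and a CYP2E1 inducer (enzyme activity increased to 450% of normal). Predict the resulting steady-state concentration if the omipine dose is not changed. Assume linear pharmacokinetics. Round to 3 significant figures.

9.84 mg/L

CYP2C9: 0.19 × 4.8 = 0.912
CYP2C8: 0.2 × 2.3 = 0.46
CYP2E1: 0.43 × 4.5 = 1.935
Other: 0.18 (unchanged)
CL_new/CL_old = 0.912 + 0.46 + 1.935 + 0.18 = 3.487.
New steady-state concentration = 34.3 / 3.487 = 9.84 mg/L (concentration scales inversely with clearance).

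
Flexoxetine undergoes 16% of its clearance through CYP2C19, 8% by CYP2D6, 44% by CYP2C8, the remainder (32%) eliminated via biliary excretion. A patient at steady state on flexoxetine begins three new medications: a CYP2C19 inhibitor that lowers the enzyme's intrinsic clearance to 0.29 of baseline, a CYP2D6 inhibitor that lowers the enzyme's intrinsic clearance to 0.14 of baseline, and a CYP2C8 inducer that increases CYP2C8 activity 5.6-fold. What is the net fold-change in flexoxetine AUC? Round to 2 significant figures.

0.35

The CYP2C19 pathway (16% of clearance) falls to 0.29× activity: 0.16 × 0.29 = 0.0464.
The CYP2D6 pathway (8% of clearance) drops to 0.14× activity: 0.08 × 0.14 = 0.0112.
The CYP2C8 pathway (44% of clearance) is boosted to 5.6× activity: 0.44 × 5.6 = 2.464.
The remaining 32% of clearance is unaffected.
Relative clearance = 0.0464 + 0.0112 + 2.464 + 0.32 = 2.8416.
Net AUC ratio = 1 / 2.8416 = 0.35.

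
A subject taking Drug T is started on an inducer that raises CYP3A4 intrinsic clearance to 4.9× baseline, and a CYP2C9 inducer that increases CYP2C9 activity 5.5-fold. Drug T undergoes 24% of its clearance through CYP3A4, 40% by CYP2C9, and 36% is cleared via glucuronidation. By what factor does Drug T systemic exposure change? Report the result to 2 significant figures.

0.27

CYP3A4: 0.24 × 4.9 = 1.176
CYP2C9: 0.4 × 5.5 = 2.2
Other: 0.36 (unchanged)
CL_new/CL_old = 1.176 + 2.2 + 0.36 = 3.736.
Systemic exposure ∝ 1/CL: fold-change = 1 / 3.736 = 0.27.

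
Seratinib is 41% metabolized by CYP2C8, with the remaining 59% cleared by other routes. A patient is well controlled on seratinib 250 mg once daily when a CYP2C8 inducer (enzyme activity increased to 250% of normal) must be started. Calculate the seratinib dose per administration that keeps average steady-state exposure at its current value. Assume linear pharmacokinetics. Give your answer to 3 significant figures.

404 mg

The CYP2C8 pathway (41% of clearance) is boosted to 2.5× activity: 0.41 × 2.5 = 1.025.
Non-CYP routes (59%) are unchanged.
Relative clearance = 1.025 + 0.59 = 1.615.
Css,avg = (dose rate)/CL, so holding Css fixed requires dose ∝ CL: 250 × 1.615 = 404 mg.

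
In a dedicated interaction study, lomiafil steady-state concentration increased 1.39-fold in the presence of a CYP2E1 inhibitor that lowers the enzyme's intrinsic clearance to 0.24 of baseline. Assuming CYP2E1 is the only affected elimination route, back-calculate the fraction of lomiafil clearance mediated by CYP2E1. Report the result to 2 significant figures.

0.37

Call the CYP2E1 fraction fm. After the interaction, CL_new/CL_old = fm × 0.24 + (1 − fm).
Steady-state concentration ratio = 1 / (new CL fraction), so new CL fraction = 1 / 1.39 = 0.7194.
fm × 0.24 + 1 − fm = 0.7194  ⇒  fm × (0.24 − 1) = −0.2806  ⇒  fm = 0.37.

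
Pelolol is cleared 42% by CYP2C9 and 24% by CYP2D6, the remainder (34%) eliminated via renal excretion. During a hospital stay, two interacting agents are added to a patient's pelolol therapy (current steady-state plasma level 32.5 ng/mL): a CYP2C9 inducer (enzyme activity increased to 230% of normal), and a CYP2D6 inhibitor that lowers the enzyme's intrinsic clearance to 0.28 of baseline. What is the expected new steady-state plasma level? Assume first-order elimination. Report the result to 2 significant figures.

CYP2C9: 0.42 × 2.3 = 0.966
CYP2D6: 0.24 × 0.28 = 0.0672
Other: 0.34 (unchanged)
CL_new/CL_old = 0.966 + 0.0672 + 0.34 = 1.3732.
Steady-state plasma level ∝ 1/CL: new value = 32.5 / 1.3732 = 24 ng/mL.

24 ng/mL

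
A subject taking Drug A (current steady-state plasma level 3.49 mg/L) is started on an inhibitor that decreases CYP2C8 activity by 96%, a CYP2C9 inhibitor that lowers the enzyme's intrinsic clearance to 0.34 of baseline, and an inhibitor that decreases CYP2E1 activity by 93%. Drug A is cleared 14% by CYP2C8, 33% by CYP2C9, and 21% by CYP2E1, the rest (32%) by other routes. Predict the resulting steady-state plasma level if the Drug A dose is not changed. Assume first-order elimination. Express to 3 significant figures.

The CYP2C8 pathway (14% of clearance) falls to 0.04× activity: 0.14 × 0.04 = 0.0056.
The CYP2C9 pathway (33% of clearance) drops to 0.34× activity: 0.33 × 0.34 = 0.1122.
The CYP2E1 pathway (21% of clearance) is reduced to 0.07× activity: 0.21 × 0.07 = 0.0147.
The remaining 32% of clearance is unaffected.
CL_new/CL_old = 0.0056 + 0.1122 + 0.0147 + 0.32 = 0.4525.
Steady-state plasma level ∝ 1/CL: new value = 3.49 / 0.4525 = 7.71 mg/L.

7.71 mg/L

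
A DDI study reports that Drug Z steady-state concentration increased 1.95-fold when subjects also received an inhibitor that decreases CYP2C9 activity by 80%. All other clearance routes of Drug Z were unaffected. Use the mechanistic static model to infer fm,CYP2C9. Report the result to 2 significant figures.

Let x = fm,CYP2C9. Because steady-state concentration ∝ 1/CL, relative clearance fell to 1/1.95 = 0.5128.
Setting x·0.2 + (1 − x) = 0.5128 and solving: x = (0.5128 − 1)/(0.2 − 1) = 0.61.

0.61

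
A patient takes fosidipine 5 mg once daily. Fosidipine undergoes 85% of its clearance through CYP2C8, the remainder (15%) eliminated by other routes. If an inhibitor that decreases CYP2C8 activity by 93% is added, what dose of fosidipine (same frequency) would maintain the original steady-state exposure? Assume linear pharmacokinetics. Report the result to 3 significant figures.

1.05 mg

The CYP2C8 pathway (85% of clearance) falls to 0.07× activity: 0.85 × 0.07 = 0.0595.
Non-CYP routes (15%) are unchanged.
Relative clearance = 0.0595 + 0.15 = 0.2095.
Exposure is unchanged when dose changes in proportion to clearance. New dose = 5 mg × 0.2095 = 1.05 mg.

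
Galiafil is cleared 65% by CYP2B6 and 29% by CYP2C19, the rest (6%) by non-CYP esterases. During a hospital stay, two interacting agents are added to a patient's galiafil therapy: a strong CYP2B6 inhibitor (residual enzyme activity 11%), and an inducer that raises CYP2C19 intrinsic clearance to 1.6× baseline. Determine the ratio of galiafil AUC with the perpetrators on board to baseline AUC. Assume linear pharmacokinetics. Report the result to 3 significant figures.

1.68

The CYP2B6 pathway (65% of clearance) drops to 0.11× activity: 0.65 × 0.11 = 0.0715.
The CYP2C19 pathway (29% of clearance) rises to 1.6× activity: 0.29 × 1.6 = 0.464.
The remaining 6% of clearance is unaffected.
New clearance relative to baseline: 0.0715 + 0.464 + 0.06 = 0.5955.
Net AUC ratio = 1 / 0.5955 = 1.68.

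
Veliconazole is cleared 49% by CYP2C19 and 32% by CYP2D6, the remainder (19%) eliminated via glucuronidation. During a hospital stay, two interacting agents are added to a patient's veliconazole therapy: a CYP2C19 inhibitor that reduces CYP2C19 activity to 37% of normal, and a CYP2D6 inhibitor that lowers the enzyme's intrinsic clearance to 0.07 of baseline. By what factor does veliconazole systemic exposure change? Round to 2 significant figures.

CYP2C19: 0.49 × 0.37 = 0.1813
CYP2D6: 0.32 × 0.07 = 0.0224
Other: 0.19 (unchanged)
New clearance relative to baseline: 0.1813 + 0.0224 + 0.19 = 0.3937.
Because systemic exposure varies inversely with clearance, the combined effect is 1 / 0.3937 = 2.5.

2.5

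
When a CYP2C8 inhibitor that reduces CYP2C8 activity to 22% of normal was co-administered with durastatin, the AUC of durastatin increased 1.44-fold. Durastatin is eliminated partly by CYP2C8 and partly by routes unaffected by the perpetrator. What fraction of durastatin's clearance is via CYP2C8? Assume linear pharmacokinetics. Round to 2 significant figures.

Call the CYP2C8 fraction fm. After the interaction, CL_new/CL_old = fm × 0.22 + (1 − fm).
AUC ratio = 1 / (new CL fraction), so new CL fraction = 1 / 1.44 = 0.6944.
fm × 0.22 + 1 − fm = 0.6944  ⇒  fm × (0.22 − 1) = −0.3056  ⇒  fm = 0.39.

0.39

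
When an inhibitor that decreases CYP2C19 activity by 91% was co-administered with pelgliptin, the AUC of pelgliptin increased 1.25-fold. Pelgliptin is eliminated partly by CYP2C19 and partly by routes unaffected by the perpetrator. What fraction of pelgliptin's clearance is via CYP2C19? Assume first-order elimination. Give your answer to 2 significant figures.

0.22

Call the CYP2C19 fraction fm. After the interaction, CL_new/CL_old = fm × 0.09 + (1 − fm).
AUC ratio = 1 / (new CL fraction), so new CL fraction = 1 / 1.25 = 0.8.
fm × 0.09 + 1 − fm = 0.8  ⇒  fm × (0.09 − 1) = −0.2  ⇒  fm = 0.22.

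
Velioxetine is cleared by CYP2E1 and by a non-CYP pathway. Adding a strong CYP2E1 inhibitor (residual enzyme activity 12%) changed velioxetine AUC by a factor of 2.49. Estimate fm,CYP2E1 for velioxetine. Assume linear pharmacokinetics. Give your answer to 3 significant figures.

Let x = fm,CYP2E1. Because AUC ∝ 1/CL, relative clearance fell to 1/2.49 = 0.4016.
Setting x·0.12 + (1 − x) = 0.4016 and solving: x = (0.4016 − 1)/(0.12 − 1) = 0.680.

0.680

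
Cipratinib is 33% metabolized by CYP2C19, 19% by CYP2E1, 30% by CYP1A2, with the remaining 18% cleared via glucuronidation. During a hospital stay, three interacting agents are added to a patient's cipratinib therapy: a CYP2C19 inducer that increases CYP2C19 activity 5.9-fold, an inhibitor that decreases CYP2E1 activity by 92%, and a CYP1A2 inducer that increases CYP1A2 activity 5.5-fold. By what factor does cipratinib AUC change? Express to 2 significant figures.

0.26

CYP2C19: 0.33 × 5.9 = 1.947
CYP2E1: 0.19 × 0.08 = 0.0152
CYP1A2: 0.3 × 5.5 = 1.65
Other: 0.18 (unchanged)
Relative clearance = 1.947 + 0.0152 + 1.65 + 0.18 = 3.7922.
Net AUC ratio = 1 / 3.7922 = 0.26.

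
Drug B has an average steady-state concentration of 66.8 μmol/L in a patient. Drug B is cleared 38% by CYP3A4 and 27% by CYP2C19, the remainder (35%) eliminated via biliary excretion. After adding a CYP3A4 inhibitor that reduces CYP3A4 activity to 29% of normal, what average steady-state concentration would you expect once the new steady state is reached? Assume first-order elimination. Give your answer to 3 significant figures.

91.5 μmol/L

The CYP3A4 pathway (38% of clearance) drops to 0.29× activity: 0.38 × 0.29 = 0.1102.
CYP2C19 (27%) and the residual 35% are unaffected.
CL_new/CL_old = 0.1102 + 0.27 + 0.35 = 0.7302.
Average steady-state concentration ∝ 1/CL, so new value = 66.8 / 0.7302 = 91.5 μmol/L.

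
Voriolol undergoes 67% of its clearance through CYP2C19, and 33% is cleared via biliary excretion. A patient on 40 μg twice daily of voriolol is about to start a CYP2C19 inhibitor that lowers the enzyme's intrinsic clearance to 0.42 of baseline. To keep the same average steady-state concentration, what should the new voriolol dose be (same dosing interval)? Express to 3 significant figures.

24.5 μg

CYP2C19: 0.67 × 0.42 = 0.2814
Other: 0.33 (unchanged)
Relative clearance = 0.2814 + 0.33 = 0.6114.
Exposure is unchanged when dose changes in proportion to clearance. New dose = 40 μg × 0.6114 = 24.5 μg.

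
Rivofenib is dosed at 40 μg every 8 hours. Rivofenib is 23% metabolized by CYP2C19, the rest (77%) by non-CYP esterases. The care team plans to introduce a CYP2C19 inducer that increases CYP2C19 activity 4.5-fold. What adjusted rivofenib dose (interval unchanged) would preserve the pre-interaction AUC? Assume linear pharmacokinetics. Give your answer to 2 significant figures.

72 μg

The CYP2C19 pathway (23% of clearance) rises to 4.5× activity: 0.23 × 4.5 = 1.035.
Non-CYP routes (77%) are unchanged.
New clearance relative to baseline: 1.035 + 0.77 = 1.805.
To maintain the same steady-state level, dose must scale with clearance: new dose = 40 × 1.805 = 72 μg.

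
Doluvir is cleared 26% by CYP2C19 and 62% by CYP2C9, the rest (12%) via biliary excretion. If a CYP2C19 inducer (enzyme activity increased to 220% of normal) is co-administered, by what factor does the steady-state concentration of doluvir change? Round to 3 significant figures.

CYP2C19: 0.26 × 2.2 = 0.572
CYP2C9: 0.62 (unchanged)
Other: 0.12 (unchanged)
New clearance relative to baseline: 0.572 + 0.62 + 0.12 = 1.312.
Steady-state concentration ratio = CL_old/CL_new = 1 / 1.312 = 0.762.

0.762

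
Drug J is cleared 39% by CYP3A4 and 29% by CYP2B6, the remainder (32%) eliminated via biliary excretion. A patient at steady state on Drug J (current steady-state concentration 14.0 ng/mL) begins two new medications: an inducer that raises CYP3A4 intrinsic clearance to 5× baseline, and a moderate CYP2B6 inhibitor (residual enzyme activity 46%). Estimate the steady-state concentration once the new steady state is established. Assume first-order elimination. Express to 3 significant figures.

5.83 ng/mL

CYP3A4: 0.39 × 5 = 1.95
CYP2B6: 0.29 × 0.46 = 0.1334
Other: 0.32 (unchanged)
Relative clearance = 1.95 + 0.1334 + 0.32 = 2.4034.
Steady-state concentration ∝ 1/CL: new value = 14.0 / 2.4034 = 5.83 ng/mL.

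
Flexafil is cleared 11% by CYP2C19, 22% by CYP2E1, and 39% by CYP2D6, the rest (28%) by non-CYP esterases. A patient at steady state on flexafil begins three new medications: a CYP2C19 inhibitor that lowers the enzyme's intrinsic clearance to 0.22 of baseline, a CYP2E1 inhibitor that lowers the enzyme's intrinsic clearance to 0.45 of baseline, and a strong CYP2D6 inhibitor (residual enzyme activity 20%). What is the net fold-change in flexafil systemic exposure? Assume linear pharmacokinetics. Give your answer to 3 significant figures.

2.08

The CYP2C19 pathway (11% of clearance) falls to 0.22× activity: 0.11 × 0.22 = 0.0242.
The CYP2E1 pathway (22% of clearance) is reduced to 0.45× activity: 0.22 × 0.45 = 0.099.
The CYP2D6 pathway (39% of clearance) falls to 0.2× activity: 0.39 × 0.2 = 0.078.
The remaining 28% of clearance is unaffected.
CL_new/CL_old = 0.0242 + 0.099 + 0.078 + 0.28 = 0.4812.
Net systemic exposure ratio = 1 / 0.4812 = 2.08.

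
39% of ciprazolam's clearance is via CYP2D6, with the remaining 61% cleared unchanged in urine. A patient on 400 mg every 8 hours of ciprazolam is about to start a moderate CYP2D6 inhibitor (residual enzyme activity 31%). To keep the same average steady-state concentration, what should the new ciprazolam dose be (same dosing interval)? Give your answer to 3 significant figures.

The CYP2D6 pathway (39% of clearance) falls to 0.31× activity: 0.39 × 0.31 = 0.1209.
Non-CYP routes (61%) are unchanged.
CL_new/CL_old = 0.1209 + 0.61 = 0.7309.
To maintain the same steady-state level, dose must scale with clearance: new dose = 400 × 0.7309 = 292 mg.

292 mg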